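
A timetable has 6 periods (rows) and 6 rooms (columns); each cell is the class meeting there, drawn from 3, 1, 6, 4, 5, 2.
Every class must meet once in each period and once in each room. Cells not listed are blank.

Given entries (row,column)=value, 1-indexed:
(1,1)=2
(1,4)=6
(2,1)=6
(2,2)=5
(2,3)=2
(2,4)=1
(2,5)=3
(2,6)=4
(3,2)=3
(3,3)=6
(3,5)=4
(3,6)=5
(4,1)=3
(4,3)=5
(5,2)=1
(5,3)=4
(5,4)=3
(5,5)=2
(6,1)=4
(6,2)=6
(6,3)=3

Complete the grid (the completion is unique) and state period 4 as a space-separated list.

Period 1, room 2: period 1 has {6, 2} and room 2 has {3, 1, 6, 5}, leaving only 4.
Period 4, room 2: period 4 has {3, 5} and room 2 has {3, 1, 6, 4, 5}, leaving only 2.
Period 4, room 4: period 4 has {3, 5, 2} and room 4 has {3, 1, 6}, leaving only 4.
Period 1, room 3: period 1 has {6, 4, 2} and room 3 has {3, 6, 4, 5, 2}, leaving only 1.
Period 1, room 5: period 1 has {1, 6, 4, 2} and room 5 has {3, 4, 2}, leaving only 5.
Period 1, room 6: period 1 has {1, 6, 4, 5, 2} and room 6 has {4, 5}, leaving only 3.
Period 3, room 1: period 3 has {3, 6, 4, 5} and room 1 has {3, 6, 4, 2}, leaving only 1.
Period 3, room 4: period 3 has {3, 1, 6, 4, 5} and room 4 has {3, 1, 6, 4}, leaving only 2.
Period 5, room 1: period 5 has {3, 1, 4, 2} and room 1 has {3, 1, 6, 4, 2}, leaving only 5.
Period 5, room 6: period 5 has {3, 1, 4, 5, 2} and room 6 has {3, 4, 5}, leaving only 6.
Period 4, room 6: period 4 has {3, 4, 5, 2} and room 6 has {3, 6, 4, 5}, leaving only 1.
Period 4, room 5: period 4 has {3, 1, 4, 5, 2} and room 5 has {3, 4, 5, 2}, leaving only 6.
So period 4 reads: 3 2 5 4 6 1.

3 2 5 4 6 1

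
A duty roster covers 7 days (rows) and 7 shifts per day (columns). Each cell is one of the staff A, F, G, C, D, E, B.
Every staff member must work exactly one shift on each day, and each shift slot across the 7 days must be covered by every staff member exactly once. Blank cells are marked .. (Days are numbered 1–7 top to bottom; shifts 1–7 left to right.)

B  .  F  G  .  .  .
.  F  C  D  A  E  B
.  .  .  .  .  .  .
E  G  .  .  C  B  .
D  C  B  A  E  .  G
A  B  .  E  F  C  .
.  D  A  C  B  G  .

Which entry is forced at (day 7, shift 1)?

F

Day 7 already has {A, G, C, D, B} and shift 1 already has {A, D, E, B}, so day 7, shift 1 must be F.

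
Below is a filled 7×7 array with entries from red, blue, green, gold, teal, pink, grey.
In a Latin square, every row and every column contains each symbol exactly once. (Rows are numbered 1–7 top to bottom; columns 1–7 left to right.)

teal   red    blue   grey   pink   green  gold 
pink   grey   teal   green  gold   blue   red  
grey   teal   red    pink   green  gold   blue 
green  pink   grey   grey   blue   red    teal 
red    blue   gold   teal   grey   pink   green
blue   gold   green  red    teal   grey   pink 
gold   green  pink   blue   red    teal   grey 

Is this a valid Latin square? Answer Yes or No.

Row 4 contains grey twice (at columns 3 and 4), so it is not a permutation.

No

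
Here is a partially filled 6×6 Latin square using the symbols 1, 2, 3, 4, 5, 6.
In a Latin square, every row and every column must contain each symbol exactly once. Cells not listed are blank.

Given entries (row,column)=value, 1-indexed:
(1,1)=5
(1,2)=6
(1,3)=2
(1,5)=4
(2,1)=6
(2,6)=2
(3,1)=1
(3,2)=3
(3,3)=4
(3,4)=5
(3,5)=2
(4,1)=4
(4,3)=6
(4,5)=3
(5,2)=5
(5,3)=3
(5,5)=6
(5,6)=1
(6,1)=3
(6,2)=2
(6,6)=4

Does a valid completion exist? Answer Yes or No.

No row or column among the givens repeats a symbol, and propagating forced cells runs into no contradiction.
One valid completion exists (for instance, 5 6 2 1 4 3 / 6 4 1 3 5 2 / 1 3 4 5 2 6 / 4 1 6 2 3 5 / 2 5 3 4 6 1 / 3 2 5 6 1 4).

Yes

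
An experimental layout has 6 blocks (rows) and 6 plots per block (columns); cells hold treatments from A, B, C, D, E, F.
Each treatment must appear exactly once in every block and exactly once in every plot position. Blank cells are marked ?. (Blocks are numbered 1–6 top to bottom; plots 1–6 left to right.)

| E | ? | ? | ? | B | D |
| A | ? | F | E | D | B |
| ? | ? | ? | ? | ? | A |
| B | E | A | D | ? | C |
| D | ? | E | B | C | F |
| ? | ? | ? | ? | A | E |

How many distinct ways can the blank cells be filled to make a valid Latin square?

Block 1, plot 2: eliminating its block and plot leaves {A, C, F}.
Block 1, plot 3: eliminating its block and plot leaves {C}.
Block 1, plot 4: eliminating its block and plot leaves {A, C, F}.
Block 2, plot 2: eliminating its block and plot leaves {C}.
Block 3, plot 1: eliminating its block and plot leaves {C, F}.
Block 3, plot 2: eliminating its block and plot leaves {B, C, D, F}.
Block 3, plot 3: eliminating its block and plot leaves {B, C, D}.
Block 3, plot 4: eliminating its block and plot leaves {C, F}.
Block 3, plot 5: eliminating its block and plot leaves {E, F}.
Block 4, plot 5: eliminating its block and plot leaves {F}.
Block 5, plot 2: eliminating its block and plot leaves {A}.
Block 6, plot 1: eliminating its block and plot leaves {C, F}.
Block 6, plot 2: eliminating its block and plot leaves {B, C, D, F}.
Block 6, plot 3: eliminating its block and plot leaves {B, C, D}.
Block 6, plot 4: eliminating its block and plot leaves {C, F}.
Enumerating the assignments across these blanks that avoid any block or plot repeat gives 4 completions.

4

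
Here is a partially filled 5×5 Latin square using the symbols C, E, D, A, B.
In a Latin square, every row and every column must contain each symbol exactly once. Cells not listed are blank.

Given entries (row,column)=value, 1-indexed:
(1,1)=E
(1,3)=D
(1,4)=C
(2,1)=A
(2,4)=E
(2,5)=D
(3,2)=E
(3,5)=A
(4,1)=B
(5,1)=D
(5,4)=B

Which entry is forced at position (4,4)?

Row 1, column 5: row 1 has {C, E, D} and column 5 has {D, A}, leaving only B.
Row 1, column 2: row 1 has {C, E, D, B} and column 2 has {E}, leaving only A.
Row 3, column 1: row 3 has {E, A} and column 1 has {E, D, A, B}, leaving only C.
Row 3, column 3: row 3 has {C, E, A} and column 3 has {D}, leaving only B.
Row 2, column 3: row 2 has {E, D, A} and column 3 has {D, B}, leaving only C.
Row 2, column 2: row 2 has {C, E, D, A} and column 2 has {E, A}, leaving only B.
Row 3, column 4: row 3 has {C, E, A, B} and column 4 has {C, E, B}, leaving only D.
Row 4 already has {B} and column 4 already has {C, E, D, B}, so row 4, column 4 must be A.

A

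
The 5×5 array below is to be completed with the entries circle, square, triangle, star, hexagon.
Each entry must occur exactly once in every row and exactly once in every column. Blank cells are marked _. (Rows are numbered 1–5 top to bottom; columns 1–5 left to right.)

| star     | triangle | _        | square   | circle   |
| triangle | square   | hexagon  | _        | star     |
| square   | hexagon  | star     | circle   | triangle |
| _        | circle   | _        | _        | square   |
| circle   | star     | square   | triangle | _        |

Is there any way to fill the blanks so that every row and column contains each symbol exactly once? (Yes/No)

Row 1, column 3: row 1 together with column 3 already contain {circle, square, triangle, star, hexagon} — every symbol — so nothing can go there. The grid has no valid completion.

No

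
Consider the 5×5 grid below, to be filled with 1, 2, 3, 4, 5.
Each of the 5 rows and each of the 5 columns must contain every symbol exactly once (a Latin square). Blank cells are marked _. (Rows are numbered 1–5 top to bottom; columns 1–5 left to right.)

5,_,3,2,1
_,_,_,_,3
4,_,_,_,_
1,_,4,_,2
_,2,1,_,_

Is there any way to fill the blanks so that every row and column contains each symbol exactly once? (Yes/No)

Yes

No row or column among the givens repeats a symbol, and propagating forced cells runs into no contradiction.
One valid completion exists (for instance, 5 4 3 2 1 / 2 1 5 4 3 / 4 3 2 1 5 / 1 5 4 3 2 / 3 2 1 5 4).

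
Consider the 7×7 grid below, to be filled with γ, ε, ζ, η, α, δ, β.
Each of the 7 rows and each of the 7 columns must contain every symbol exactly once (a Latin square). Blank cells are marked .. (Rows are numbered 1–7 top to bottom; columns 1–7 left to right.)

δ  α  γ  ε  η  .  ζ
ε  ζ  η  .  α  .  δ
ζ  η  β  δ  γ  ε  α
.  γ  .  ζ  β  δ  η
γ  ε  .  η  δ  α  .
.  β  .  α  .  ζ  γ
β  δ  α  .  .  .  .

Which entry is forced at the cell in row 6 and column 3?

Row 1, column 6: row 1 has {γ, ε, ζ, η, α, δ} and column 6 has {ε, ζ, α, δ}, leaving only β.
Row 2, column 6: row 2 has {ε, ζ, η, α, δ} and column 6 has {ε, ζ, α, δ, β}, leaving only γ.
Row 2, column 4: row 2 has {γ, ε, ζ, η, α, δ} and column 4 has {ε, ζ, η, α, δ}, leaving only β.
Row 4, column 1: row 4 has {γ, ζ, η, δ, β} and column 1 has {γ, ε, ζ, δ, β}, leaving only α.
Row 4, column 3: row 4 has {γ, ζ, η, α, δ, β} and column 3 has {γ, η, α, β}, leaving only ε.
Row 6 already has {γ, ζ, α, β} and column 3 already has {γ, ε, η, α, β}, so row 6, column 3 must be δ.

δ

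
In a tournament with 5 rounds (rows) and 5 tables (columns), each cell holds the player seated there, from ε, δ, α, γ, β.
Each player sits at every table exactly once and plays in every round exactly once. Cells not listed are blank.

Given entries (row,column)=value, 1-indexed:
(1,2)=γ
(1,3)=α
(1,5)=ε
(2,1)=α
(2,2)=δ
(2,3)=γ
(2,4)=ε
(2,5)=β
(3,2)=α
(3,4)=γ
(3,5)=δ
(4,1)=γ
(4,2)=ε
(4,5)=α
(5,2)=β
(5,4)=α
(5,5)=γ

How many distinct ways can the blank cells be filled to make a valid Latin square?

2

Round 1, table 1: eliminating its round and table leaves {δ, β}.
Round 1, table 4: eliminating its round and table leaves {δ, β}.
Round 3, table 1: eliminating its round and table leaves {ε, β}.
Round 3, table 3: eliminating its round and table leaves {ε, β}.
Round 4, table 3: eliminating its round and table leaves {δ, β}.
Round 4, table 4: eliminating its round and table leaves {δ, β}.
Round 5, table 1: eliminating its round and table leaves {ε, δ}.
Round 5, table 3: eliminating its round and table leaves {ε, δ}.
Enumerating the assignments across these blanks that avoid any round or table repeat gives 2 completions.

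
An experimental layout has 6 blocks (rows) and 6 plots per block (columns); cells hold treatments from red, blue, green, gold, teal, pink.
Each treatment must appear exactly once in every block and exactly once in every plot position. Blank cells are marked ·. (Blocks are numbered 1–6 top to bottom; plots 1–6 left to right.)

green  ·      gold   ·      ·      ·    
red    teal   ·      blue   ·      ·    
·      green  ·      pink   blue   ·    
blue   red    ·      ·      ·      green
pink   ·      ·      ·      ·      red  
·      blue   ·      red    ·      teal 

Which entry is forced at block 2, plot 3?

Block 1, plot 2: block 1 has {green, gold} and plot 2 has {red, blue, green, teal}, leaving only pink.
Block 1, plot 4: block 1 has {green, gold, pink} and plot 4 has {red, blue, pink}, leaving only teal.
Block 1, plot 5: block 1 has {green, gold, teal, pink} and plot 5 has {blue}, leaving only red.
Block 1, plot 6: block 1 has {red, green, gold, teal, pink} and plot 6 has {red, green, teal}, leaving only blue.
Block 3, plot 6: block 3 has {blue, green, pink} and plot 6 has {red, blue, green, teal}, leaving only gold.
Block 2, plot 6: block 2 has {red, blue, teal} and plot 6 has {red, blue, green, gold, teal}, leaving only pink.
Block 2 already has {red, blue, teal, pink} and plot 3 already has {gold}, so block 2, plot 3 must be green.

green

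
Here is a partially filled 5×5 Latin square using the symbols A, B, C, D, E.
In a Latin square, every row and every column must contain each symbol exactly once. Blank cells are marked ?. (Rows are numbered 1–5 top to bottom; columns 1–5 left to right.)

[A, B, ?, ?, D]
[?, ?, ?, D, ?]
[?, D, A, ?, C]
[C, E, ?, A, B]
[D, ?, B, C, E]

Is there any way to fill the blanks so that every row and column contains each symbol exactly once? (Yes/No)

Yes

No row or column among the givens repeats a symbol, and propagating forced cells runs into no contradiction.
One valid completion exists (for instance, A B C E D / B C E D A / E D A B C / C E D A B / D A B C E).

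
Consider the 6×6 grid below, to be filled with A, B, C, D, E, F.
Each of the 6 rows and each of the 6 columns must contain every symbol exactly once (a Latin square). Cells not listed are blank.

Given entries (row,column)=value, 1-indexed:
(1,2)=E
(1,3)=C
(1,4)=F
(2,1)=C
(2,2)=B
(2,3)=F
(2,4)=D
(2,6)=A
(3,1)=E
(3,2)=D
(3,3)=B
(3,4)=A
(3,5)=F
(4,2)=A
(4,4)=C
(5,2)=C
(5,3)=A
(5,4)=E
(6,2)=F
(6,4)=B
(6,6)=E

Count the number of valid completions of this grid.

Row 1, column 1: eliminating its row and column leaves {A, B, D}.
Row 1, column 5: eliminating its row and column leaves {A, B, D}.
Row 1, column 6: eliminating its row and column leaves {B, D}.
Row 2, column 5: eliminating its row and column leaves {E}.
Row 3, column 6: eliminating its row and column leaves {C}.
Row 4, column 1: eliminating its row and column leaves {B, D, F}.
Row 4, column 3: eliminating its row and column leaves {D, E}.
Row 4, column 5: eliminating its row and column leaves {B, D, E}.
Row 4, column 6: eliminating its row and column leaves {B, D, F}.
Row 5, column 1: eliminating its row and column leaves {B, D, F}.
Row 5, column 5: eliminating its row and column leaves {B, D}.
Row 5, column 6: eliminating its row and column leaves {B, D, F}.
Row 6, column 1: eliminating its row and column leaves {A, D}.
Row 6, column 3: eliminating its row and column leaves {D}.
Row 6, column 5: eliminating its row and column leaves {A, C, D}.
Enumerating the assignments across these blanks that avoid any row or column repeat gives 4 completions.

4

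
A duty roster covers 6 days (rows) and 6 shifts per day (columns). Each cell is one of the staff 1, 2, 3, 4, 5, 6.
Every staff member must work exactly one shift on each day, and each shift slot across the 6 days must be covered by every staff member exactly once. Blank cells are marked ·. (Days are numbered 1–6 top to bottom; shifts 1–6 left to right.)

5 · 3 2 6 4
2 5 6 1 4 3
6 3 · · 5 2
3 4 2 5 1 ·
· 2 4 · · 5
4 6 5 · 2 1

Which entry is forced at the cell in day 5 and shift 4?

6

Day 1, shift 2: day 1 has {2, 3, 4, 5, 6} and shift 2 has {2, 3, 4, 5, 6}, leaving only 1.
Day 3, shift 3: day 3 has {2, 3, 5, 6} and shift 3 has {2, 3, 4, 5, 6}, leaving only 1.
Day 3, shift 4: day 3 has {1, 2, 3, 5, 6} and shift 4 has {1, 2, 5}, leaving only 4.
Day 4, shift 6: day 4 has {1, 2, 3, 4, 5} and shift 6 has {1, 2, 3, 4, 5}, leaving only 6.
Day 5, shift 1: day 5 has {2, 4, 5} and shift 1 has {2, 3, 4, 5, 6}, leaving only 1.
Day 5, shift 5: day 5 has {1, 2, 4, 5} and shift 5 has {1, 2, 4, 5, 6}, leaving only 3.
Day 5 already has {1, 2, 3, 4, 5} and shift 4 already has {1, 2, 4, 5}, so day 5, shift 4 must be 6.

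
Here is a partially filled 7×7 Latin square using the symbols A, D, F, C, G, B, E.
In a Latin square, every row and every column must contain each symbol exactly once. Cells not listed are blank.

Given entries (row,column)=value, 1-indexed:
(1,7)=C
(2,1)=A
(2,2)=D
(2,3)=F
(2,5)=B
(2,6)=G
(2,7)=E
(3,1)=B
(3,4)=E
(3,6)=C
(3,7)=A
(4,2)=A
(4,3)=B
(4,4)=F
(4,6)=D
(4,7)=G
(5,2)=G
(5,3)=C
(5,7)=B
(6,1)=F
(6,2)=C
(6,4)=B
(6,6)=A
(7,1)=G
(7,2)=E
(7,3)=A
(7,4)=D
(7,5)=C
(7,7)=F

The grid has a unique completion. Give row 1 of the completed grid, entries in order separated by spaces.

E B D G A F C

Row 2, column 4: row 2 has {A, D, F, G, B, E} and column 4 has {D, F, B, E}, leaving only C.
Row 3, column 2: row 3 has {A, C, B, E} and column 2 has {A, D, C, G, E}, leaving only F.
Row 1, column 2: row 1 has {C} and column 2 has {A, D, F, C, G, E}, leaving only B.
Row 4, column 5: row 4 has {A, D, F, G, B} and column 5 has {C, B}, leaving only E.
Row 4, column 1: row 4 has {A, D, F, G, B, E} and column 1 has {A, F, G, B}, leaving only C.
Row 5, column 4: row 5 has {C, G, B} and column 4 has {D, F, C, B, E}, leaving only A.
Row 1, column 4: row 1 has {C, B} and column 4 has {A, D, F, C, B, E}, leaving only G.
Row 6, column 7: row 6 has {A, F, C, B} and column 7 has {A, F, C, G, B, E}, leaving only D.
Row 6, column 5: row 6 has {A, D, F, C, B} and column 5 has {C, B, E}, leaving only G.
Row 3, column 5: row 3 has {A, F, C, B, E} and column 5 has {C, G, B, E}, leaving only D.
Row 3, column 3: row 3 has {A, D, F, C, B, E} and column 3 has {A, F, C, B}, leaving only G.
Row 5, column 5: row 5 has {A, C, G, B} and column 5 has {D, C, G, B, E}, leaving only F.
Row 1, column 5: row 1 has {C, G, B} and column 5 has {D, F, C, G, B, E}, leaving only A.
Row 5, column 6: row 5 has {A, F, C, G, B} and column 6 has {A, D, C, G}, leaving only E.
Row 1, column 6: row 1 has {A, C, G, B} and column 6 has {A, D, C, G, E}, leaving only F.
Row 5, column 1: row 5 has {A, F, C, G, B, E} and column 1 has {A, F, C, G, B}, leaving only D.
Row 1, column 1: row 1 has {A, F, C, G, B} and column 1 has {A, D, F, C, G, B}, leaving only E.
Row 1, column 3: row 1 has {A, F, C, G, B, E} and column 3 has {A, F, C, G, B}, leaving only D.
So row 1 reads: E B D G A F C.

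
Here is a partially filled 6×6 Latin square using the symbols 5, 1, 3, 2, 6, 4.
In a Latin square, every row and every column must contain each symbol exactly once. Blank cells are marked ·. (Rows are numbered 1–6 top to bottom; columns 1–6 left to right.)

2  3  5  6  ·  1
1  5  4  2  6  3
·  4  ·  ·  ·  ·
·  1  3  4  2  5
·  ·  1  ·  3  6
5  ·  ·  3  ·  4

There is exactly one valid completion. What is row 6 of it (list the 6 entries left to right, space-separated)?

Row 6, column 5: row 6 has {5, 3, 4} and column 5 has {3, 2, 6}, leaving only 1.
Row 1, column 5: row 1 has {5, 1, 3, 2, 6} and column 5 has {1, 3, 2, 6}, leaving only 4.
Row 3, column 5: row 3 has {4} and column 5 has {1, 3, 2, 6, 4}, leaving only 5.
Row 3, column 4: row 3 has {5, 4} and column 4 has {3, 2, 6, 4}, leaving only 1.
Row 3, column 6: row 3 has {5, 1, 4} and column 6 has {5, 1, 3, 6, 4}, leaving only 2.
Row 3, column 3: row 3 has {5, 1, 2, 4} and column 3 has {5, 1, 3, 4}, leaving only 6.
Row 6, column 3: row 6 has {5, 1, 3, 4} and column 3 has {5, 1, 3, 6, 4}, leaving only 2.
Row 6, column 2: row 6 has {5, 1, 3, 2, 4} and column 2 has {5, 1, 3, 4}, leaving only 6.
So row 6 reads: 5 6 2 3 1 4.

5 6 2 3 1 4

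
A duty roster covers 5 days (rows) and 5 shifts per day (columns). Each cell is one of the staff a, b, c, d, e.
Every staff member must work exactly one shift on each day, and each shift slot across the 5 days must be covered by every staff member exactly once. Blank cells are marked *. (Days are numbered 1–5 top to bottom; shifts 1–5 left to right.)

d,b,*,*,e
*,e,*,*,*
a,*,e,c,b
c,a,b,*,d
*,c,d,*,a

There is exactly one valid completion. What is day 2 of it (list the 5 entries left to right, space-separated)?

Day 2, shift 1: day 2 has {e} and shift 1 has {a, c, d}, leaving only b.
Day 2, shift 5: day 2 has {b, e} and shift 5 has {a, b, d, e}, leaving only c.
Day 2, shift 3: day 2 has {b, c, e} and shift 3 has {b, d, e}, leaving only a.
Day 2, shift 4: day 2 has {a, b, c, e} and shift 4 has {c}, leaving only d.
So day 2 reads: b e a d c.

b e a d c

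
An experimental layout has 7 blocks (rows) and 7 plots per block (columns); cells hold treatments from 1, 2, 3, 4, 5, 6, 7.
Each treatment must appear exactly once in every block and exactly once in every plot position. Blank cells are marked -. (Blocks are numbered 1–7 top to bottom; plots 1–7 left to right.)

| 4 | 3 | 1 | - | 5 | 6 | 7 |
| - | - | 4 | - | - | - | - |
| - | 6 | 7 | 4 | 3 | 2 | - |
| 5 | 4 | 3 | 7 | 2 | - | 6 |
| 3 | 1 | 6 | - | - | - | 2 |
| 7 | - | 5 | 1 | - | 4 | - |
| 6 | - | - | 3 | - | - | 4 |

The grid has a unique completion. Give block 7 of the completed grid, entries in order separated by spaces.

Block 7, plot 3: block 7 has {3, 4, 6} and plot 3 has {1, 3, 4, 5, 6, 7}, leaving only 2.
Block 1, plot 4: block 1 has {1, 3, 4, 5, 6, 7} and plot 4 has {1, 3, 4, 7}, leaving only 2.
Block 3, plot 1: block 3 has {2, 3, 4, 6, 7} and plot 1 has {3, 4, 5, 6, 7}, leaving only 1.
Block 2, plot 1: block 2 has {4} and plot 1 has {1, 3, 4, 5, 6, 7}, leaving only 2.
Block 3, plot 7: block 3 has {1, 2, 3, 4, 6, 7} and plot 7 has {2, 4, 6, 7}, leaving only 5.
Block 4, plot 6: block 4 has {2, 3, 4, 5, 6, 7} and plot 6 has {2, 4, 6}, leaving only 1.
Block 5, plot 4: block 5 has {1, 2, 3, 6} and plot 4 has {1, 2, 3, 4, 7}, leaving only 5.
Block 2, plot 4: block 2 has {2, 4} and plot 4 has {1, 2, 3, 4, 5, 7}, leaving only 6.
Block 5, plot 6: block 5 has {1, 2, 3, 5, 6} and plot 6 has {1, 2, 4, 6}, leaving only 7.
Block 7, plot 6: block 7 has {2, 3, 4, 6} and plot 6 has {1, 2, 4, 6, 7}, leaving only 5.
Block 7, plot 2: block 7 has {2, 3, 4, 5, 6} and plot 2 has {1, 3, 4, 6}, leaving only 7.
Block 7, plot 5: block 7 has {2, 3, 4, 5, 6, 7} and plot 5 has {2, 3, 5}, leaving only 1.
So block 7 reads: 6 7 2 3 1 5 4.

6 7 2 3 1 5 4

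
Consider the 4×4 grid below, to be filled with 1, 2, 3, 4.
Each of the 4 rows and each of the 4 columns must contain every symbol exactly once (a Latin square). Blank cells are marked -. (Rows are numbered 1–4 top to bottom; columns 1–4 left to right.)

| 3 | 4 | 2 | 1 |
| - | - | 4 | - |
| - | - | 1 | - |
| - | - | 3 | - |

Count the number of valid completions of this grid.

4

Row 2, column 1: eliminating its row and column leaves {1, 2}.
Row 2, column 2: eliminating its row and column leaves {1, 2, 3}.
Row 2, column 4: eliminating its row and column leaves {2, 3}.
Row 3, column 1: eliminating its row and column leaves {2, 4}.
Row 3, column 2: eliminating its row and column leaves {2, 3}.
Row 3, column 4: eliminating its row and column leaves {2, 3, 4}.
Row 4, column 1: eliminating its row and column leaves {1, 2, 4}.
Row 4, column 2: eliminating its row and column leaves {1, 2}.
Row 4, column 4: eliminating its row and column leaves {2, 4}.
Enumerating the assignments across these blanks that avoid any row or column repeat gives 4 completions.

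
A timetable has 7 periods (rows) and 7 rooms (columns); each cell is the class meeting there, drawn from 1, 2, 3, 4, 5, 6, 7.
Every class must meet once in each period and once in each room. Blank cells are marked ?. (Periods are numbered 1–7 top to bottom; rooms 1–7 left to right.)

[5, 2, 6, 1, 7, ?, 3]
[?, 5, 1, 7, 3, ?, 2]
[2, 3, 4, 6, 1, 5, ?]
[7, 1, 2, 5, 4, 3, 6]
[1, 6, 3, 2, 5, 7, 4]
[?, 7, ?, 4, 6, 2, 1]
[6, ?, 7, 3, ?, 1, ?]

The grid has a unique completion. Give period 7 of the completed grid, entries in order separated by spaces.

6 4 7 3 2 1 5

Period 7, room 2: period 7 has {1, 3, 6, 7} and room 2 has {1, 2, 3, 5, 6, 7}, leaving only 4.
Period 7, room 5: period 7 has {1, 3, 4, 6, 7} and room 5 has {1, 3, 4, 5, 6, 7}, leaving only 2.
Period 7, room 7: period 7 has {1, 2, 3, 4, 6, 7} and room 7 has {1, 2, 3, 4, 6}, leaving only 5.
So period 7 reads: 6 4 7 3 2 1 5.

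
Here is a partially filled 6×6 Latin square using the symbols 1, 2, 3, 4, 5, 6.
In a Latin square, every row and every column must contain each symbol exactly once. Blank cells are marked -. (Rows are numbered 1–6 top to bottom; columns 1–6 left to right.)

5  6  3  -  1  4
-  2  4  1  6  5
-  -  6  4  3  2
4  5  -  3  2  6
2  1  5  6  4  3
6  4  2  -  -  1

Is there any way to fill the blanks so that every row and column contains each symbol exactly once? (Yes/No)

No

Row 3, column 2: row 3 together with column 2 already contain {1, 2, 3, 4, 5, 6} — every symbol — so nothing can go there. The grid has no valid completion.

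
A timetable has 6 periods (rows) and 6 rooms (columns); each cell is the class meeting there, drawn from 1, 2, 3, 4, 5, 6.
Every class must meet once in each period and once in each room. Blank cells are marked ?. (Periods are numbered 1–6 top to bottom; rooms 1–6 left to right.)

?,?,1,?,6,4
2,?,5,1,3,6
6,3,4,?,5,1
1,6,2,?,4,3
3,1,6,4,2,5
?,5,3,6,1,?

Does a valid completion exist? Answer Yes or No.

No period or room among the givens repeats a symbol, and propagating forced cells runs into no contradiction.
One valid completion exists (for instance, 5 2 1 3 6 4 / 2 4 5 1 3 6 / 6 3 4 2 5 1 / 1 6 2 5 4 3 / 3 1 6 4 2 5 / 4 5 3 6 1 2).

Yes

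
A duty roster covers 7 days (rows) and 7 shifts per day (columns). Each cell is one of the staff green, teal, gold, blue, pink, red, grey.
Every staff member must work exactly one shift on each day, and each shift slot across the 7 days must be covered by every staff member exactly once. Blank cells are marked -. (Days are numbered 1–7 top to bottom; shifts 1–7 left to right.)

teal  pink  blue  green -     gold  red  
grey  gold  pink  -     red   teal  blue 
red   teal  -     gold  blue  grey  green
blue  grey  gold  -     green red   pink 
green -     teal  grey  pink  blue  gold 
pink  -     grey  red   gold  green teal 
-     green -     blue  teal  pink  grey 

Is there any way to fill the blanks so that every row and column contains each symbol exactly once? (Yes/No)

No

Day 2, shift 4: day 2 together with shift 4 already contain {green, teal, gold, blue, pink, red, grey} — every symbol — so nothing can go there. The grid has no valid completion.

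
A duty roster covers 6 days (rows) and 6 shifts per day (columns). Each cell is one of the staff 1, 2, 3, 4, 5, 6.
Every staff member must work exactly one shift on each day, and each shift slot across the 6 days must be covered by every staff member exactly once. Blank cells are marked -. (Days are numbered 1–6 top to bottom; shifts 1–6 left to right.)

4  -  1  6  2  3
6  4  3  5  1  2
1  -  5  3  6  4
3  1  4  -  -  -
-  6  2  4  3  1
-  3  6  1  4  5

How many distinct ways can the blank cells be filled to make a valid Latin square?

Day 1, shift 2: eliminating its day and shift leaves {5}.
Day 3, shift 2: eliminating its day and shift leaves {2}.
Day 4, shift 4: eliminating its day and shift leaves {2}.
Day 4, shift 5: eliminating its day and shift leaves {5}.
Day 4, shift 6: eliminating its day and shift leaves {6}.
Day 5, shift 1: eliminating its day and shift leaves {5}.
Day 6, shift 1: eliminating its day and shift leaves {2}.
Only one assignment across all blanks avoids any day or shift repeat, giving 1 completion.

1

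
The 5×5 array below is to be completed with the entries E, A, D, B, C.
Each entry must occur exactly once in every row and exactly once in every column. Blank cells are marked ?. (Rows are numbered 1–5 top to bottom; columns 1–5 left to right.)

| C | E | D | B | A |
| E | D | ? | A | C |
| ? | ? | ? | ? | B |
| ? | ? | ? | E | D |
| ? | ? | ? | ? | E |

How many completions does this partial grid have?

Row 2, column 3: eliminating its row and column leaves {B}.
Row 3, column 1: eliminating its row and column leaves {A, D}.
Row 3, column 2: eliminating its row and column leaves {A, C}.
Row 3, column 3: eliminating its row and column leaves {E, A, C}.
Row 3, column 4: eliminating its row and column leaves {D, C}.
Row 4, column 1: eliminating its row and column leaves {A, B}.
Row 4, column 2: eliminating its row and column leaves {A, B, C}.
Row 4, column 3: eliminating its row and column leaves {A, B, C}.
Row 5, column 1: eliminating its row and column leaves {A, D, B}.
Row 5, column 2: eliminating its row and column leaves {A, B, C}.
Row 5, column 3: eliminating its row and column leaves {A, B, C}.
Row 5, column 4: eliminating its row and column leaves {D, C}.
Enumerating the assignments across these blanks that avoid any row or column repeat gives 3 completions.

3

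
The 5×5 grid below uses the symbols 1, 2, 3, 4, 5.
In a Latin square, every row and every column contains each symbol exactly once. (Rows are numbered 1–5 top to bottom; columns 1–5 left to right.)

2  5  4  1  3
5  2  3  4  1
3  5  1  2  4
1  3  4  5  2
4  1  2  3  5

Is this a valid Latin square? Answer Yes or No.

No

Every row is a permutation, but column 2 contains 5 twice (at rows 1 and 3).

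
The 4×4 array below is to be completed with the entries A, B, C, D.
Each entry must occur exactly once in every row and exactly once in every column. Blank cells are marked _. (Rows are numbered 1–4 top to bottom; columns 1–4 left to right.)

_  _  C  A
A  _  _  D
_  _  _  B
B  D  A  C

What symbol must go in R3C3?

D

Row 3 already has {B} and column 3 already has {A, C}, so row 3, column 3 must be D.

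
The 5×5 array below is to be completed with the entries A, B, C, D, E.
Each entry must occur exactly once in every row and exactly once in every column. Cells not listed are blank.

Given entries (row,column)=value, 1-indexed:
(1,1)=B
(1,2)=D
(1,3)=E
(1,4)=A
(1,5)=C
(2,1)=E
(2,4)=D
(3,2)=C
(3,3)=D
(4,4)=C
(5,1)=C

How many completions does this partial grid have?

3

Row 2, column 2: eliminating its row and column leaves {A, B}.
Row 2, column 3: eliminating its row and column leaves {A, B, C}.
Row 2, column 5: eliminating its row and column leaves {A, B}.
Row 3, column 1: eliminating its row and column leaves {A}.
Row 3, column 4: eliminating its row and column leaves {B, E}.
Row 3, column 5: eliminating its row and column leaves {A, B, E}.
Row 4, column 1: eliminating its row and column leaves {A, D}.
Row 4, column 2: eliminating its row and column leaves {A, B, E}.
Row 4, column 3: eliminating its row and column leaves {A, B}.
Row 4, column 5: eliminating its row and column leaves {A, B, D, E}.
Row 5, column 2: eliminating its row and column leaves {A, B, E}.
Row 5, column 3: eliminating its row and column leaves {A, B}.
Row 5, column 4: eliminating its row and column leaves {B, E}.
Row 5, column 5: eliminating its row and column leaves {A, B, D, E}.
Enumerating the assignments across these blanks that avoid any row or column repeat gives 3 completions.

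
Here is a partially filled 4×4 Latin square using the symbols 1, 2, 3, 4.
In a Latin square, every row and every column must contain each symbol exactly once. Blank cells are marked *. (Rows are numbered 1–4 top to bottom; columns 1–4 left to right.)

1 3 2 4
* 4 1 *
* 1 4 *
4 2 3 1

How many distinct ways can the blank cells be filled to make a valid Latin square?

Row 2, column 1: eliminating its row and column leaves {2, 3}.
Row 2, column 4: eliminating its row and column leaves {2, 3}.
Row 3, column 1: eliminating its row and column leaves {2, 3}.
Row 3, column 4: eliminating its row and column leaves {2, 3}.
Enumerating the assignments across these blanks that avoid any row or column repeat gives 2 completions.

2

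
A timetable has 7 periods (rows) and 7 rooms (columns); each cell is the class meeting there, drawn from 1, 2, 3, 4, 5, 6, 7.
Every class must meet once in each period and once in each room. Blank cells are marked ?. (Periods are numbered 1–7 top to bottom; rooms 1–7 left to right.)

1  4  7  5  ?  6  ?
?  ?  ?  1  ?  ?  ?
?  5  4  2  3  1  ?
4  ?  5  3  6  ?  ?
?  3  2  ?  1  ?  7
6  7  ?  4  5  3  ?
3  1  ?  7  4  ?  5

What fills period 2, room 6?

Period 1, room 5: period 1 has {1, 4, 5, 6, 7} and room 5 has {1, 3, 4, 5, 6}, leaving only 2.
Period 1, room 7: period 1 has {1, 2, 4, 5, 6, 7} and room 7 has {5, 7}, leaving only 3.
Period 2, room 5: period 2 has {1} and room 5 has {1, 2, 3, 4, 5, 6}, leaving only 7.
Period 3, room 1: period 3 has {1, 2, 3, 4, 5} and room 1 has {1, 3, 4, 6}, leaving only 7.
Period 3, room 7: period 3 has {1, 2, 3, 4, 5, 7} and room 7 has {3, 5, 7}, leaving only 6.
Period 4, room 2: period 4 has {3, 4, 5, 6} and room 2 has {1, 3, 4, 5, 7}, leaving only 2.
Period 2, room 2: period 2 has {1, 7} and room 2 has {1, 2, 3, 4, 5, 7}, leaving only 6.
Period 2, room 3: period 2 has {1, 6, 7} and room 3 has {2, 4, 5, 7}, leaving only 3.
Period 4, room 6: period 4 has {2, 3, 4, 5, 6} and room 6 has {1, 3, 6}, leaving only 7.
Period 4, room 7: period 4 has {2, 3, 4, 5, 6, 7} and room 7 has {3, 5, 6, 7}, leaving only 1.
Period 5, room 1: period 5 has {1, 2, 3, 7} and room 1 has {1, 3, 4, 6, 7}, leaving only 5.
Period 2, room 1: period 2 has {1, 3, 6, 7} and room 1 has {1, 3, 4, 5, 6, 7}, leaving only 2.
Period 2, room 7: period 2 has {1, 2, 3, 6, 7} and room 7 has {1, 3, 5, 6, 7}, leaving only 4.
Period 2 already has {1, 2, 3, 4, 6, 7} and room 6 already has {1, 3, 6, 7}, so period 2, room 6 must be 5.

5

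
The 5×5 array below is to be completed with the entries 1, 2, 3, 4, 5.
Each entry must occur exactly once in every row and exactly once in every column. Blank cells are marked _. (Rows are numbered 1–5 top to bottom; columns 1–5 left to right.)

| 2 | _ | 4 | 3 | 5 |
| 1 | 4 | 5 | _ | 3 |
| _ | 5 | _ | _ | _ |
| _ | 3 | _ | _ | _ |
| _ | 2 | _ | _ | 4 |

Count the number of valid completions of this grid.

Row 1, column 2: eliminating its row and column leaves {1}.
Row 2, column 4: eliminating its row and column leaves {2}.
Row 3, column 1: eliminating its row and column leaves {3, 4}.
Row 3, column 3: eliminating its row and column leaves {1, 2, 3}.
Row 3, column 4: eliminating its row and column leaves {1, 2, 4}.
Row 3, column 5: eliminating its row and column leaves {1, 2}.
Row 4, column 1: eliminating its row and column leaves {4, 5}.
Row 4, column 3: eliminating its row and column leaves {1, 2}.
Row 4, column 4: eliminating its row and column leaves {1, 2, 4, 5}.
Row 4, column 5: eliminating its row and column leaves {1, 2}.
Row 5, column 1: eliminating its row and column leaves {3, 5}.
Row 5, column 3: eliminating its row and column leaves {1, 3}.
Row 5, column 4: eliminating its row and column leaves {1, 5}.
Enumerating the assignments across these blanks that avoid any row or column repeat gives 3 completions.

3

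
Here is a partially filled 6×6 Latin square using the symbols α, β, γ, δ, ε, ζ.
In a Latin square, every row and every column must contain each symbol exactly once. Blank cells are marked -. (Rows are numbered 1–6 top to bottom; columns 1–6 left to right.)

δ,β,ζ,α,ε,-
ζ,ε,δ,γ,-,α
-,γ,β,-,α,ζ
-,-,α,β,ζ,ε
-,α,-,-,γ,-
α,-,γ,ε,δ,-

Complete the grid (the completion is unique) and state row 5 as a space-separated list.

β α ε ζ γ δ

Row 5, column 3: row 5 has {α, γ} and column 3 has {α, β, γ, δ, ζ}, leaving only ε.
Row 5, column 1: row 5 has {α, γ, ε} and column 1 has {α, δ, ζ}, leaving only β.
Row 5, column 6: row 5 has {α, β, γ, ε} and column 6 has {α, ε, ζ}, leaving only δ.
Row 5, column 4: row 5 has {α, β, γ, δ, ε} and column 4 has {α, β, γ, ε}, leaving only ζ.
So row 5 reads: β α ε ζ γ δ.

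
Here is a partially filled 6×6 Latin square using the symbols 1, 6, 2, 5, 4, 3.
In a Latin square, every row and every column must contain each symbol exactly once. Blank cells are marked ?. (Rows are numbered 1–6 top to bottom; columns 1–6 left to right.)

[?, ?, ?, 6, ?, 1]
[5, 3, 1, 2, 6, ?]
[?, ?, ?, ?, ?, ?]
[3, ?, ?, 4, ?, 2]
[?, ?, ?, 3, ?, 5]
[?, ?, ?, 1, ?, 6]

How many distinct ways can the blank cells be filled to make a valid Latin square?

Row 1, column 1: eliminating its row and column leaves {2, 4}.
Row 1, column 2: eliminating its row and column leaves {2, 5, 4}.
Row 1, column 3: eliminating its row and column leaves {2, 5, 4, 3}.
Row 1, column 5: eliminating its row and column leaves {2, 5, 4, 3}.
Row 2, column 6: eliminating its row and column leaves {4}.
Row 3, column 1: eliminating its row and column leaves {1, 6, 2, 4}.
Row 3, column 2: eliminating its row and column leaves {1, 6, 2, 5, 4}.
Row 3, column 3: eliminating its row and column leaves {6, 2, 5, 4, 3}.
Row 3, column 4: eliminating its row and column leaves {5}.
Row 3, column 5: eliminating its row and column leaves {1, 2, 5, 4, 3}.
Row 3, column 6: eliminating its row and column leaves {4, 3}.
Row 4, column 2: eliminating its row and column leaves {1, 6, 5}.
Row 4, column 3: eliminating its row and column leaves {6, 5}.
Row 4, column 5: eliminating its row and column leaves {1, 5}.
Row 5, column 1: eliminating its row and column leaves {1, 6, 2, 4}.
Row 5, column 2: eliminating its row and column leaves {1, 6, 2, 4}.
Row 5, column 3: eliminating its row and column leaves {6, 2, 4}.
Row 5, column 5: eliminating its row and column leaves {1, 2, 4}.
Row 6, column 1: eliminating its row and column leaves {2, 4}.
Row 6, column 2: eliminating its row and column leaves {2, 5, 4}.
Row 6, column 3: eliminating its row and column leaves {2, 5, 4, 3}.
Row 6, column 5: eliminating its row and column leaves {2, 5, 4, 3}.
Enumerating the assignments across these blanks that avoid any row or column repeat gives 32 completions.

32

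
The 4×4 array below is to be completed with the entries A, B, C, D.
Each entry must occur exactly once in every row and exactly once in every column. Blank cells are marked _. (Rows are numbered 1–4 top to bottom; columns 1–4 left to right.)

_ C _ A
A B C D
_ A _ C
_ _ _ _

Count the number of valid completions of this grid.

Row 1, column 1: eliminating its row and column leaves {B, D}.
Row 1, column 3: eliminating its row and column leaves {B, D}.
Row 3, column 1: eliminating its row and column leaves {B, D}.
Row 3, column 3: eliminating its row and column leaves {B, D}.
Row 4, column 1: eliminating its row and column leaves {B, C, D}.
Row 4, column 2: eliminating its row and column leaves {D}.
Row 4, column 3: eliminating its row and column leaves {A, B, D}.
Row 4, column 4: eliminating its row and column leaves {B}.
Enumerating the assignments across these blanks that avoid any row or column repeat gives 2 completions.

2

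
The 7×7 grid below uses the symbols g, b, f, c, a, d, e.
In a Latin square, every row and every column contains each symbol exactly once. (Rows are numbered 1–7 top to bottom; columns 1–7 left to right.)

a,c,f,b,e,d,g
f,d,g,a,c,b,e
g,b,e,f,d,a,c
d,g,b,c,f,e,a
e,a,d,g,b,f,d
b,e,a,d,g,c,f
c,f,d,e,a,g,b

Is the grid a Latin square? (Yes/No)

Row 5 contains d twice (at columns 3 and 7), so it is not a permutation.

No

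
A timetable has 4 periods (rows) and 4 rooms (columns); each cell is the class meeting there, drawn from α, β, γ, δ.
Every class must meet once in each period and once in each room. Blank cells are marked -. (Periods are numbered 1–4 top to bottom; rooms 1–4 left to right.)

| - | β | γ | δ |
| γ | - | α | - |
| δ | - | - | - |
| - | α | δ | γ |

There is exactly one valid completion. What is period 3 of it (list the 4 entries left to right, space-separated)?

Period 3, room 2: period 3 has {δ} and room 2 has {α, β}, leaving only γ.
Period 3, room 3: period 3 has {γ, δ} and room 3 has {α, γ, δ}, leaving only β.
Period 3, room 4: period 3 has {β, γ, δ} and room 4 has {γ, δ}, leaving only α.
So period 3 reads: δ γ β α.

δ γ β α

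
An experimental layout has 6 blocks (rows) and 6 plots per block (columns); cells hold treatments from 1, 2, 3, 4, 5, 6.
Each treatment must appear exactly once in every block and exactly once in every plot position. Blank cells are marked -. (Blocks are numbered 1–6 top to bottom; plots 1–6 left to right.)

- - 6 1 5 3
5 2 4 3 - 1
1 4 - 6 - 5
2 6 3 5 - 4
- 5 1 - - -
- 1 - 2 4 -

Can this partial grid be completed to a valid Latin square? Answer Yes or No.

Block 1, plot 2: block 1 together with plot 2 already contain {1, 2, 3, 4, 5, 6} — every symbol — so nothing can go there. The grid has no valid completion.

No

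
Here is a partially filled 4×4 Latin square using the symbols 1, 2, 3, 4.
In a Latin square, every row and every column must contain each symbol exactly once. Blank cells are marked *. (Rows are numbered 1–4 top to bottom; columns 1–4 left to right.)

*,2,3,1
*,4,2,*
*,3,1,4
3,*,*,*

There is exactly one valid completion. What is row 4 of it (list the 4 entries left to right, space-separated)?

Row 4, column 2: row 4 has {3} and column 2 has {2, 3, 4}, leaving only 1.
Row 4, column 3: row 4 has {1, 3} and column 3 has {1, 2, 3}, leaving only 4.
Row 4, column 4: row 4 has {1, 3, 4} and column 4 has {1, 4}, leaving only 2.
So row 4 reads: 3 1 4 2.

3 1 4 2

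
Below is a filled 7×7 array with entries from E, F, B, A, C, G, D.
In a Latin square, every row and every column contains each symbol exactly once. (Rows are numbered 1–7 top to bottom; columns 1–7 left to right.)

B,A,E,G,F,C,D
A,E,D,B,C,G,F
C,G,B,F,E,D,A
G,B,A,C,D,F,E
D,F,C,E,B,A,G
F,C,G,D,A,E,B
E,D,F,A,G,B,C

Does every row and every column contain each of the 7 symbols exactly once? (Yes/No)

Yes

Each row is a permutation of the 7 symbols, and so is each column.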